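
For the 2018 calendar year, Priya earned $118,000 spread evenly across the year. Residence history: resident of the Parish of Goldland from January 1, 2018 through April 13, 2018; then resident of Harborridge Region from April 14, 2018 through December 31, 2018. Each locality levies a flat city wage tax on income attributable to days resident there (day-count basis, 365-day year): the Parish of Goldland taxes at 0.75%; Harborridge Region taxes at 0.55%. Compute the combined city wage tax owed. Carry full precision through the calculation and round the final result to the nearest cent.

The Parish of Goldland, January 1 – April 13, 2018: 103 days → $118,000 × 0.75% × 103/365 = $249.7397
Harborridge Region, April 14 – December 31, 2018: 262 days → $118,000 × 0.55% × 262/365 = $465.8575
Total = $715.5973

$715.60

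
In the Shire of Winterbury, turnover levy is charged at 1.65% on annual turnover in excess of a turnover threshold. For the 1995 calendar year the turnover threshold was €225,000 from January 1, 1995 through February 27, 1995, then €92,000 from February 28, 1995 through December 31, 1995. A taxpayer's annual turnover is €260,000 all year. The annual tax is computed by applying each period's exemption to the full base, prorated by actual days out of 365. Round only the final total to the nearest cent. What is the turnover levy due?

January 1 – February 27, 1995: 58 days, exemption €225,000 → (€260,000 − €225,000) × 1.65% × 58/365 = €91.7671
February 28 – December 31, 1995: 307 days, exemption €92,000 → (€260,000 − €92,000) × 1.65% × 307/365 = €2,331.5178
Total = €2,423.2849

€2,423.28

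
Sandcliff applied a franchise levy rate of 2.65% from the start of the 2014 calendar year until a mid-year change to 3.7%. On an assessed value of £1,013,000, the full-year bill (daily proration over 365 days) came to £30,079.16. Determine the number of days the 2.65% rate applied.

Let d = days at the first rate; then 365 − d days at the second rate.
£1,013,000 × [2.65%·d + 3.7%·(365−d)] / 365 = £30,079.16
Solving gives d = 254, so the new rate took effect on 12 Sep 2014.

254 days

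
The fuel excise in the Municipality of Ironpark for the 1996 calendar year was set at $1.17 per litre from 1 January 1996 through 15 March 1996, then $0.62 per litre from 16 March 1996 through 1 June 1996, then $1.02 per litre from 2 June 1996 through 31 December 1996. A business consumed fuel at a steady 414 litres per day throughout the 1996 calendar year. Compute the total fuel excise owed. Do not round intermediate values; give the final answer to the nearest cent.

1 January – 15 March 1996: 75 days × 414 litres/day = 31,050 litres at $1.17/litre → $36,328.50
16 March – 1 June 1996: 78 days × 414 litres/day = 32,292 litres at $0.62/litre → $20,021.04
2 June – 31 December 1996: 213 days × 414 litres/day = 88,182 litres at $1.02/litre → $89,945.64

$146,295.18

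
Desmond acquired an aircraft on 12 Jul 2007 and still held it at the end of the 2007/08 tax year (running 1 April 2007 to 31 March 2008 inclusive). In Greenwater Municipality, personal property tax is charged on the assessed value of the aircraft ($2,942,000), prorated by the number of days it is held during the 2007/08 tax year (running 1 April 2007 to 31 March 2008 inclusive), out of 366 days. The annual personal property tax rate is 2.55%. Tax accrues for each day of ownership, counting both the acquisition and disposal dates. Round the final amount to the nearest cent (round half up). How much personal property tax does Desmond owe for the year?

Days held (12 Jul 2007 – 31 Mar 2008): 264 out of 366
Tax = $2,942,000 × 2.55% × 264/366 = $54,113.5082

$54,113.51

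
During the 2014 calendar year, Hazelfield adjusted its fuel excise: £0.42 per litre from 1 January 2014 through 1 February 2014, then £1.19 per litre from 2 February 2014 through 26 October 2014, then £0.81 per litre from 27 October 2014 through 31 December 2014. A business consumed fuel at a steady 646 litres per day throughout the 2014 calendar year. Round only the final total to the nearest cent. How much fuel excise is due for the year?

£248,470.98

1 January – 1 February 2014: 32 days × 646 litres/day = 20,672 litres at £0.42/litre → £8,682.24
2 February – 26 October 2014: 267 days × 646 litres/day = 172,482 litres at £1.19/litre → £205,253.58
27 October – 31 December 2014: 66 days × 646 litres/day = 42,636 litres at £0.81/litre → £34,535.16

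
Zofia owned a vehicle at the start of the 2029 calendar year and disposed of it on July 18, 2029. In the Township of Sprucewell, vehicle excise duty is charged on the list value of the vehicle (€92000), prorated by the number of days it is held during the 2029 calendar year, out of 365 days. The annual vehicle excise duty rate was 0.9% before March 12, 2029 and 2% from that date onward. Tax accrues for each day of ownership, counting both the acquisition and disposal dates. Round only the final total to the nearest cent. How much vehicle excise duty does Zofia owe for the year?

€809.10

January 1 – March 11, 2029: 70 days at 0.9% → €92000 × 0.9% × 70/365 = €158.7945
March 12 – July 18, 2029: 129 days at 2% → €92000 × 2% × 129/365 = €650.3014
Total = €809.0959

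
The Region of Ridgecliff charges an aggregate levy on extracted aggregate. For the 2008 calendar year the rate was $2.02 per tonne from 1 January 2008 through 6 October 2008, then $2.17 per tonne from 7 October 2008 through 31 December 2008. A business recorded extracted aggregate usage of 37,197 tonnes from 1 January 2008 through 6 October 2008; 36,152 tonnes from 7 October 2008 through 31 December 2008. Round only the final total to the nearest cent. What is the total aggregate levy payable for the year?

$153,587.78

1 January – 6 October 2008: 37,197 tonnes at $2.02/tonne → $75,137.94
7 October – 31 December 2008: 36,152 tonnes at $2.17/tonne → $78,449.84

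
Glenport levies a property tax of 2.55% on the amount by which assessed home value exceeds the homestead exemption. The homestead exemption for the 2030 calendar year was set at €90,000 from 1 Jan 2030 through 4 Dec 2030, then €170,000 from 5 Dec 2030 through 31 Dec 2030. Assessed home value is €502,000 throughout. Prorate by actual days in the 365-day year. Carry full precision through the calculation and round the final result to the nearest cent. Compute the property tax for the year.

1 Jan – 4 Dec 2030: 338 days, exemption €90,000 → (€502,000 − €90,000) × 2.55% × 338/365 = €9,728.8438
5 Dec – 31 Dec 2030: 27 days, exemption €170,000 → (€502,000 − €170,000) × 2.55% × 27/365 = €626.2521
Total = €10,355.0959

€10,355.10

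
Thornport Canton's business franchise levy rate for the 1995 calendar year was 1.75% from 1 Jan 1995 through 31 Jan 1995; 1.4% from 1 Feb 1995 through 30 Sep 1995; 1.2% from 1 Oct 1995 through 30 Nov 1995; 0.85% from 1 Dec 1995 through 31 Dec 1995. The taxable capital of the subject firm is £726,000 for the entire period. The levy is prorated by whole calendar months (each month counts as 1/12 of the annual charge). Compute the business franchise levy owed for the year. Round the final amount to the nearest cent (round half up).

1 Jan – 31 Jan 1995: 1 month at 1.75% → £726,000 × 1.75% × 1/12 = £1,058.7500
1 Feb – 30 Sep 1995: 8 months at 1.4% → £726,000 × 1.4% × 8/12 = £6,776.0000
1 Oct – 30 Nov 1995: 2 months at 1.2% → £726,000 × 1.2% × 2/12 = £1,452.0000
1 Dec – 31 Dec 1995: 1 month at 0.85% → £726,000 × 0.85% × 1/12 = £514.2500
Total = £9,801.0000

£9,801.00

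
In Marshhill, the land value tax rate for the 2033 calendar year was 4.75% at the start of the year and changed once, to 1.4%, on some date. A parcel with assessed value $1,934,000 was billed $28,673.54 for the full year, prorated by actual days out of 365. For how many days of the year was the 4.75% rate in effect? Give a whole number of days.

Let d = days at the first rate; then 365 − d days at the second rate.
$1,934,000 × [4.75%·d + 1.4%·(365−d)] / 365 = $28,673.54
Solving gives d = 9, so the new rate took effect on January 10, 2033.

9 days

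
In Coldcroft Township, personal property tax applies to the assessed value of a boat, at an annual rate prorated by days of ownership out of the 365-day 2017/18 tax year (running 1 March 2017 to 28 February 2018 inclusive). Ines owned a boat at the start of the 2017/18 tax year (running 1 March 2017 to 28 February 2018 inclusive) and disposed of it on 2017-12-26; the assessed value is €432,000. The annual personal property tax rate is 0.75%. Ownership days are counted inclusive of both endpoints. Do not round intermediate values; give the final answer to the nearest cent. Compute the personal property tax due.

Days held (2017-03-01 to 2017-12-26): 301 out of 365
Tax = €432,000 × 0.75% × 301/365 = €2,671.8904

€2,671.89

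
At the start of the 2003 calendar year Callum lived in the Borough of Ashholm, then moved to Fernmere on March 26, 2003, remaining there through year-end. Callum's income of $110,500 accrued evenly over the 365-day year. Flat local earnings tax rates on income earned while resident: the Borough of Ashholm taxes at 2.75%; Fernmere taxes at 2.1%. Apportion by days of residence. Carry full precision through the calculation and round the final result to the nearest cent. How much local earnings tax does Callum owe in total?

The Borough of Ashholm, January 1 – March 25, 2003: 84 days → $110,500 × 2.75% × 84/365 = $699.3288
Fernmere, March 26 – December 31, 2003: 281 days → $110,500 × 2.1% × 281/365 = $1,786.4671
Total = $2,485.7959

$2,485.80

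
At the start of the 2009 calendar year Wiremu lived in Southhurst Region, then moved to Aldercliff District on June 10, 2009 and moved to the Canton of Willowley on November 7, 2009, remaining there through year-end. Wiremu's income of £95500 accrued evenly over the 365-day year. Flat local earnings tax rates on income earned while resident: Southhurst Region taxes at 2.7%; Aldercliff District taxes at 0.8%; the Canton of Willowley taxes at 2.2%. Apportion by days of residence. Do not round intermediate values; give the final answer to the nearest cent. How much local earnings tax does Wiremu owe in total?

£1760.86

Southhurst Region, January 1 – June 9, 2009: 160 days → £95500 × 2.7% × 160/365 = £1130.3014
Aldercliff District, June 10 – November 6, 2009: 150 days → £95500 × 0.8% × 150/365 = £313.9726
The Canton of Willowley, November 7 – December 31, 2009: 55 days → £95500 × 2.2% × 55/365 = £316.5890
Total = £1760.8630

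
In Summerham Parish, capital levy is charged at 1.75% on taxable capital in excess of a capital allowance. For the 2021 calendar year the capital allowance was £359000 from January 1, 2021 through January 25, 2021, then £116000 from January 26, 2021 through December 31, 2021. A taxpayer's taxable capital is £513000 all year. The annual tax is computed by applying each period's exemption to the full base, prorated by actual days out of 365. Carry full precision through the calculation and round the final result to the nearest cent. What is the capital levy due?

January 1 – January 25, 2021: 25 days, exemption £359000 → (£513000 − £359000) × 1.75% × 25/365 = £184.5890
January 26 – December 31, 2021: 340 days, exemption £116000 → (£513000 − £116000) × 1.75% × 340/365 = £6471.6438
Total = £6656.2329

£6656.23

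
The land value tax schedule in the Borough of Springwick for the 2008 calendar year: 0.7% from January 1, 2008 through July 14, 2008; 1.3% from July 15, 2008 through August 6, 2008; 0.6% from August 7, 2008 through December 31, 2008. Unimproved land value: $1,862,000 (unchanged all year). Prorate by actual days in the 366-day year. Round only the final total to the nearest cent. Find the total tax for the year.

January 1 – July 14, 2008: 196 days at 0.7% → $1,862,000 × 0.7% × 196/366 = $6,979.9563
July 15 – August 6, 2008: 23 days at 1.3% → $1,862,000 × 1.3% × 23/366 = $1,521.1421
August 7 – December 31, 2008: 147 days at 0.6% → $1,862,000 × 0.6% × 147/366 = $4,487.1148
Total = $12,988.2131

$12,988.21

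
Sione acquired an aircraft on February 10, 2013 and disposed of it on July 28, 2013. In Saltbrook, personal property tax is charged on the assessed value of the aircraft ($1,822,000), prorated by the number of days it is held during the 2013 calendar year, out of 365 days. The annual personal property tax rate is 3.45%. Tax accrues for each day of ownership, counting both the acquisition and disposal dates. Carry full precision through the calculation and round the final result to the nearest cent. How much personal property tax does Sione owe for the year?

$29,104.58

Days held (February 10 – July 28, 2013): 169 out of 365
Tax = $1,822,000 × 3.45% × 169/365 = $29,104.5781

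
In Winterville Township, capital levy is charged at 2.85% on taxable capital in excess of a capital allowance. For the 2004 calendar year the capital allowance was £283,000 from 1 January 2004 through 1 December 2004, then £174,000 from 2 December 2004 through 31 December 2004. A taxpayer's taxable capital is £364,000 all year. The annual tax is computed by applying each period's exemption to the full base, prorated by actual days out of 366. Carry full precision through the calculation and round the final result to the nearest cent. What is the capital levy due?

1 January – 1 December 2004: 336 days, exemption £283,000 → (£364,000 − £283,000) × 2.85% × 336/366 = £2,119.2787
2 December – 31 December 2004: 30 days, exemption £174,000 → (£364,000 − £174,000) × 2.85% × 30/366 = £443.8525
Total = £2,563.1311

£2,563.13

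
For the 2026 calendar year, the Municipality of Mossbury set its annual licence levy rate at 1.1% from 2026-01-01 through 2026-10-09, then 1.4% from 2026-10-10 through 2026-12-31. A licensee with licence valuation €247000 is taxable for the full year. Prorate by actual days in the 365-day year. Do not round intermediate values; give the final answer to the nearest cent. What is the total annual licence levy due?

2026-01-01 to 2026-10-09: 282 days at 1.1% → €247000 × 1.1% × 282/365 = €2099.1616
2026-10-10 to 2026-12-31: 83 days at 1.4% → €247000 × 1.4% × 83/365 = €786.3397
Total = €2885.5014

€2885.50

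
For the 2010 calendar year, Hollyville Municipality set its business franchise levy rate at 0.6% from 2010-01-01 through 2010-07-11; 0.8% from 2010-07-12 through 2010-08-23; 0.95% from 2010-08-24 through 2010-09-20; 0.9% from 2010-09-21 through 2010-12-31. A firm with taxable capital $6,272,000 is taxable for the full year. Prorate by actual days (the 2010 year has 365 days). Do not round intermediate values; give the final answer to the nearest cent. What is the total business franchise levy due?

2010-01-01 to 2010-07-11: 192 days at 0.6% → $6,272,000 × 0.6% × 192/365 = $19,795.4630
2010-07-12 to 2010-08-23: 43 days at 0.8% → $6,272,000 × 0.8% × 43/365 = $5,911.1452
2010-08-24 to 2010-09-20: 28 days at 0.95% → $6,272,000 × 0.95% × 28/365 = $4,570.8274
2010-09-21 to 2010-12-31: 102 days at 0.9% → $6,272,000 × 0.9% × 102/365 = $15,774.5096
Total = $46,051.9452

$46,051.95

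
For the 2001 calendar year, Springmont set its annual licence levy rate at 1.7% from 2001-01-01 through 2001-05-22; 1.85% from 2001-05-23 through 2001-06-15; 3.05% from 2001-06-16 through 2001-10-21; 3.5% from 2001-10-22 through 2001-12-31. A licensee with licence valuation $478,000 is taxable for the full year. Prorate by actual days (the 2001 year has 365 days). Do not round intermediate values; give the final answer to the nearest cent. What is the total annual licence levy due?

$12,109.77

2001-01-01 to 2001-05-22: 142 days at 1.7% → $478,000 × 1.7% × 142/365 = $3,161.3479
2001-05-23 to 2001-06-15: 24 days at 1.85% → $478,000 × 1.85% × 24/365 = $581.4575
2001-06-16 to 2001-10-21: 128 days at 3.05% → $478,000 × 3.05% × 128/365 = $5,112.6356
2001-10-22 to 2001-12-31: 71 days at 3.5% → $478,000 × 3.5% × 71/365 = $3,254.3288
Total = $12,109.7699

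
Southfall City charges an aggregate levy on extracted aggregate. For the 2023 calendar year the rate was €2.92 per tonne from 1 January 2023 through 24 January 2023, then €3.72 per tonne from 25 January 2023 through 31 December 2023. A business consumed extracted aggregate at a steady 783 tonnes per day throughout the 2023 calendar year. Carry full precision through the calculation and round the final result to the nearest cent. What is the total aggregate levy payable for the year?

1 January – 24 January 2023: 24 days × 783 tonnes/day = 18,792 tonnes at €2.92/tonne → €54,872.64
25 January – 31 December 2023: 341 days × 783 tonnes/day = 267,003 tonnes at €3.72/tonne → €993,251.16

€1,048,123.80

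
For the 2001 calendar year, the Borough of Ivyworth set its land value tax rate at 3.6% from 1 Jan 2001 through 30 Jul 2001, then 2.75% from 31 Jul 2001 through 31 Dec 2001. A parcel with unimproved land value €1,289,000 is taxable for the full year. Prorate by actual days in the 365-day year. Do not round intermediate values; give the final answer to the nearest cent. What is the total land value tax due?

€41,781.26

1 Jan – 30 Jul 2001: 211 days at 3.6% → €1,289,000 × 3.6% × 211/365 = €26,825.3260
31 Jul – 31 Dec 2001: 154 days at 2.75% → €1,289,000 × 2.75% × 154/365 = €14,955.9315
Total = €41,781.2575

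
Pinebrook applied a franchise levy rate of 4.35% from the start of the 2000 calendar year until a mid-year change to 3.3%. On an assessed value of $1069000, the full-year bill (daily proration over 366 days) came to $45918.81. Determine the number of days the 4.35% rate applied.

347 days

Let d = days at the first rate; then 366 − d days at the second rate.
$1069000 × [4.35%·d + 3.3%·(366−d)] / 366 = $45918.81
Solving gives d = 347, so the new rate took effect on December 13, 2000.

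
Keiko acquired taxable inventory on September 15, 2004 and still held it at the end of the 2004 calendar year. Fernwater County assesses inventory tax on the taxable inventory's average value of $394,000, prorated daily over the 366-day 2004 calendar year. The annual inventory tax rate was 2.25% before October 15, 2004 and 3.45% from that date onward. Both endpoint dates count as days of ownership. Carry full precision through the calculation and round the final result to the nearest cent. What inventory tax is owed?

$3,623.51

September 15 – October 14, 2004: 30 days at 2.25% → $394,000 × 2.25% × 30/366 = $726.6393
October 15 – December 31, 2004: 78 days at 3.45% → $394,000 × 3.45% × 78/366 = $2,896.8689
Total = $3,623.5082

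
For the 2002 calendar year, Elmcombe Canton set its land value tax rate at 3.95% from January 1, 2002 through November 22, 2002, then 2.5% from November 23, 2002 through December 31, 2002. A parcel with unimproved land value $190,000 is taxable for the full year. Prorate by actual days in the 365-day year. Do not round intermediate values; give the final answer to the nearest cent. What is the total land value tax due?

$7,210.63

January 1 – November 22, 2002: 326 days at 3.95% → $190,000 × 3.95% × 326/365 = $6,703.0959
November 23 – December 31, 2002: 39 days at 2.5% → $190,000 × 2.5% × 39/365 = $507.5342
Total = $7,210.6301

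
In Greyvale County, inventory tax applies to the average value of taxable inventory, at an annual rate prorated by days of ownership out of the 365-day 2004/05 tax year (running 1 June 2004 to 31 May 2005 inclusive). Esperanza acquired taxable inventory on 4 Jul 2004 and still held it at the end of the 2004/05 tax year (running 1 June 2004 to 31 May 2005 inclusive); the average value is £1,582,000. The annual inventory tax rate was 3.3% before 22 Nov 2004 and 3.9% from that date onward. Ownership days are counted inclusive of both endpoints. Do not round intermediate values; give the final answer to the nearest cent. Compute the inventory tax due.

4 Jul – 21 Nov 2004: 141 days at 3.3% → £1,582,000 × 3.3% × 141/365 = £20,167.2493
22 Nov 2004 – 31 May 2005: 191 days at 3.9% → £1,582,000 × 3.9% × 191/365 = £32,285.8027
Total = £52,453.0521

£52,453.05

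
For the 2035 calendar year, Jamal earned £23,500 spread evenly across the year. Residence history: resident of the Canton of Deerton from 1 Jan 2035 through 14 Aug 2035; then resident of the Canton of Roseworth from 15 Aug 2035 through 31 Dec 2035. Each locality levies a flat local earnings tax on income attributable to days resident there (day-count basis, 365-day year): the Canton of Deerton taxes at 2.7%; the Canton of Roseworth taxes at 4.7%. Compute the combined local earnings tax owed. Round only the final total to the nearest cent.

£813.49

The Canton of Deerton, 1 Jan – 14 Aug 2035: 226 days → £23,500 × 2.7% × 226/365 = £392.8685
The Canton of Roseworth, 15 Aug – 31 Dec 2035: 139 days → £23,500 × 4.7% × 139/365 = £420.6178
Total = £813.4863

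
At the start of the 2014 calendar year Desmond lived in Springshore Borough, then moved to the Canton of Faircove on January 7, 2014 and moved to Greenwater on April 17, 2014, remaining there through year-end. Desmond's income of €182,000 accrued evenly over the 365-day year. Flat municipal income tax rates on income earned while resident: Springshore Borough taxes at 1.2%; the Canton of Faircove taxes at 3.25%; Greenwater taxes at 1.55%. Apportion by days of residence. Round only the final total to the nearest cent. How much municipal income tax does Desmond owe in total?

€3,658.20

Springshore Borough, January 1 – January 6, 2014: 6 days → €182,000 × 1.2% × 6/365 = €35.9014
The Canton of Faircove, January 7 – April 16, 2014: 100 days → €182,000 × 3.25% × 100/365 = €1,620.5479
Greenwater, April 17 – December 31, 2014: 259 days → €182,000 × 1.55% × 259/365 = €2,001.7507
Total = €3,658.2000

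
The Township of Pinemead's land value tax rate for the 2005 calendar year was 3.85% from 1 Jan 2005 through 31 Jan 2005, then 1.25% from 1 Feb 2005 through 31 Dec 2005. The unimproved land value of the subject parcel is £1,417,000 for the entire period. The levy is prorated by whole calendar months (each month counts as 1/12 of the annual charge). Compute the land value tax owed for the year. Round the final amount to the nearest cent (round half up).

1 Jan – 31 Jan 2005: 1 month at 3.85% → £1,417,000 × 3.85% × 1/12 = £4,546.2083
1 Feb – 31 Dec 2005: 11 months at 1.25% → £1,417,000 × 1.25% × 11/12 = £16,236.4583
Total = £20,782.6667

£20,782.67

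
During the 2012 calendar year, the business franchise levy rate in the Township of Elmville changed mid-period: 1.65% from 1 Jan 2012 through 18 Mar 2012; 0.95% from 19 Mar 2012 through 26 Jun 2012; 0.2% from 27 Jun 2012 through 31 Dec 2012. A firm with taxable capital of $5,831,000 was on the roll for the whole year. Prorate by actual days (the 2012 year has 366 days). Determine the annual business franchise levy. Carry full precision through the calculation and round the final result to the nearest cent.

$41,629.52

1 Jan – 18 Mar 2012: 78 days at 1.65% → $5,831,000 × 1.65% × 78/366 = $20,504.0902
19 Mar – 26 Jun 2012: 100 days at 0.95% → $5,831,000 × 0.95% × 100/366 = $15,135.1093
27 Jun – 31 Dec 2012: 188 days at 0.2% → $5,831,000 × 0.2% × 188/366 = $5,990.3169
Total = $41,629.5164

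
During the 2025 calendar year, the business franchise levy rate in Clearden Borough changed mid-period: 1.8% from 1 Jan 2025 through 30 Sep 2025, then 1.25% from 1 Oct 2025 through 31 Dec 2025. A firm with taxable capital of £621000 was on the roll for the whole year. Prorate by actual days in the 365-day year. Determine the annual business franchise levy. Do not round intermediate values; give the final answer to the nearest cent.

£10317.11

1 Jan – 30 Sep 2025: 273 days at 1.8% → £621000 × 1.8% × 273/365 = £8360.5315
1 Oct – 31 Dec 2025: 92 days at 1.25% → £621000 × 1.25% × 92/365 = £1956.5753
Total = £10317.1068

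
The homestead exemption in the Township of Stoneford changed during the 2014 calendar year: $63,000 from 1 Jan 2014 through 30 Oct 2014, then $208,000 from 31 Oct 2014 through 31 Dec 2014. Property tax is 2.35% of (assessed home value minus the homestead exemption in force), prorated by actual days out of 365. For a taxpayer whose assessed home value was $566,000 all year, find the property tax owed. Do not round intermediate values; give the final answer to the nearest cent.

$11,241.69

1 Jan – 30 Oct 2014: 303 days, exemption $63,000 → ($566,000 − $63,000) × 2.35% × 303/365 = $9,812.6342
31 Oct – 31 Dec 2014: 62 days, exemption $208,000 → ($566,000 − $208,000) × 2.35% × 62/365 = $1,429.0575
Total = $11,241.6918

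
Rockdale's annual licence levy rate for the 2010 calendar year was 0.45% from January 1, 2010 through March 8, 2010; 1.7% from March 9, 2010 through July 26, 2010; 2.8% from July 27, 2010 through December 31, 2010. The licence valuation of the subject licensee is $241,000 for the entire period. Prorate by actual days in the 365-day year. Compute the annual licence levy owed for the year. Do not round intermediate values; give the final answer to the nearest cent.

$4,691.58

January 1 – March 8, 2010: 67 days at 0.45% → $241,000 × 0.45% × 67/365 = $199.0726
March 9 – July 26, 2010: 140 days at 1.7% → $241,000 × 1.7% × 140/365 = $1,571.4521
July 27 – December 31, 2010: 158 days at 2.8% → $241,000 × 2.8% × 158/365 = $2,921.0521
Total = $4,691.5767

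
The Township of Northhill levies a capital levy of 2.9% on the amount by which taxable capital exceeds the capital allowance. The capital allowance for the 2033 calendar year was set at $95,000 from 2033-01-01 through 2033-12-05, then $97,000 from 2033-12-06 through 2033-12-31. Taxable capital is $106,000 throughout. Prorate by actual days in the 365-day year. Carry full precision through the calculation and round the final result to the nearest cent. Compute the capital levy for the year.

$314.87

2033-01-01 to 2033-12-05: 339 days, exemption $95,000 → ($106,000 − $95,000) × 2.9% × 339/365 = $296.2767
2033-12-06 to 2033-12-31: 26 days, exemption $97,000 → ($106,000 − $97,000) × 2.9% × 26/365 = $18.5918
Total = $314.8685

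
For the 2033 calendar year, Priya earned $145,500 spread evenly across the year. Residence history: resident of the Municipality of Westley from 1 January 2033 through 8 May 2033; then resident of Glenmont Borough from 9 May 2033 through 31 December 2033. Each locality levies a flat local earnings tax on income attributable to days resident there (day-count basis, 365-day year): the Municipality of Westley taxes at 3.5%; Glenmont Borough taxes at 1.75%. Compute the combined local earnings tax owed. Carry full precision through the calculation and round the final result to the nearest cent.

$3,439.18

The Municipality of Westley, 1 January – 8 May 2033: 128 days → $145,500 × 3.5% × 128/365 = $1,785.8630
Glenmont Borough, 9 May – 31 December 2033: 237 days → $145,500 × 1.75% × 237/365 = $1,653.3185
Total = $3,439.1815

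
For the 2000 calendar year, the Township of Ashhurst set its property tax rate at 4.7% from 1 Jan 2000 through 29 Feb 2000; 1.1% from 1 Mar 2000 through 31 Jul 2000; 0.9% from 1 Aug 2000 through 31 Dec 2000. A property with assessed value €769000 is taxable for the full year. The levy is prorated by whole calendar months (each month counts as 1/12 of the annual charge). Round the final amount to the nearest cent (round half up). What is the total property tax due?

1 Jan – 29 Feb 2000: 2 months at 4.7% → €769000 × 4.7% × 2/12 = €6023.8333
1 Mar – 31 Jul 2000: 5 months at 1.1% → €769000 × 1.1% × 5/12 = €3524.5833
1 Aug – 31 Dec 2000: 5 months at 0.9% → €769000 × 0.9% × 5/12 = €2883.7500
Total = €12432.1667

€12432.17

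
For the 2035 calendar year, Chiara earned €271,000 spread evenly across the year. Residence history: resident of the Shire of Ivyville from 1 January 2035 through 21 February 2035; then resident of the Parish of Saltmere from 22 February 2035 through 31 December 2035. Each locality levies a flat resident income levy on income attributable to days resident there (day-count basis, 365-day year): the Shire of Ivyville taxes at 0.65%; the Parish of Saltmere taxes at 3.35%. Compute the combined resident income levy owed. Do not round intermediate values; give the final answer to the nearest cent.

The Shire of Ivyville, 1 January – 21 February 2035: 52 days → €271,000 × 0.65% × 52/365 = €250.9534
The Parish of Saltmere, 22 February – 31 December 2035: 313 days → €271,000 × 3.35% × 313/365 = €7,785.1247
Total = €8,036.0781

€8,036.08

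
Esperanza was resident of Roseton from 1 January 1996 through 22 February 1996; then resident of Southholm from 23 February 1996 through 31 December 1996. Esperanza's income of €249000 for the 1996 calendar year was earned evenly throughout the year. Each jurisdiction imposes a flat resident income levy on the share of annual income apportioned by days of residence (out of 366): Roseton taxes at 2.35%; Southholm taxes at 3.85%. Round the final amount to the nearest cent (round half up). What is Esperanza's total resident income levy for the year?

€9045.64

Roseton, 1 January – 22 February 1996: 53 days → €249000 × 2.35% × 53/366 = €847.3484
Southholm, 23 February – 31 December 1996: 313 days → €249000 × 3.85% × 313/366 = €8198.2910
Total = €9045.6393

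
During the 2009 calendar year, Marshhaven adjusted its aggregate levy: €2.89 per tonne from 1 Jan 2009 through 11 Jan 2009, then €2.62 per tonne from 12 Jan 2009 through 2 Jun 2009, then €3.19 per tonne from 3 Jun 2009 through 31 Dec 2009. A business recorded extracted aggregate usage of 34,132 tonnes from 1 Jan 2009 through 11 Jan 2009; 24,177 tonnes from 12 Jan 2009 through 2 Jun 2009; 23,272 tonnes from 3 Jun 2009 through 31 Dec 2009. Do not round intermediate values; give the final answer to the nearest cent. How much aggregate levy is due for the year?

€236,222.90

1 Jan – 11 Jan 2009: 34,132 tonnes at €2.89/tonne → €98,641.48
12 Jan – 2 Jun 2009: 24,177 tonnes at €2.62/tonne → €63,343.74
3 Jun – 31 Dec 2009: 23,272 tonnes at €3.19/tonne → €74,237.68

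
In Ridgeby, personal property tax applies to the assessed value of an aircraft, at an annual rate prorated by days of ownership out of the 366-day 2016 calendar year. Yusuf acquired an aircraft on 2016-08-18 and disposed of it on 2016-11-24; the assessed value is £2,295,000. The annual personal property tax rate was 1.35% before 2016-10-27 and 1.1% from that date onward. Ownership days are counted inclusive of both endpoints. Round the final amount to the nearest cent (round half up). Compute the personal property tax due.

2016-08-18 to 2016-10-26: 70 days at 1.35% → £2,295,000 × 1.35% × 70/366 = £5,925.6148
2016-10-27 to 2016-11-24: 29 days at 1.1% → £2,295,000 × 1.1% × 29/366 = £2,000.2869
Total = £7,925.9016

£7,925.90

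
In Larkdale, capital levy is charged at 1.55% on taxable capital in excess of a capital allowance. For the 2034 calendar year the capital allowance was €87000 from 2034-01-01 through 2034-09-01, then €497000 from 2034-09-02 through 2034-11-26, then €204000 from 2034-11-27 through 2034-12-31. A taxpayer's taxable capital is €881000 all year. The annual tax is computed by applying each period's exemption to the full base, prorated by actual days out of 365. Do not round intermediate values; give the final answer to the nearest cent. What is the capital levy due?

€10635.76

2034-01-01 to 2034-09-01: 244 days, exemption €87000 → (€881000 − €87000) × 1.55% × 244/365 = €8227.1452
2034-09-02 to 2034-11-26: 86 days, exemption €497000 → (€881000 − €497000) × 1.55% × 86/365 = €1402.3890
2034-11-27 to 2034-12-31: 35 days, exemption €204000 → (€881000 − €204000) × 1.55% × 35/365 = €1006.2260
Total = €10635.7603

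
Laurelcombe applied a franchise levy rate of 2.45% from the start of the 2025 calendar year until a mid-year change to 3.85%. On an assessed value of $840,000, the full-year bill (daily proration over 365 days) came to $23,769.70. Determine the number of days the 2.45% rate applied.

Let d = days at the first rate; then 365 − d days at the second rate.
$840,000 × [2.45%·d + 3.85%·(365−d)] / 365 = $23,769.70
Solving gives d = 266, so the new rate took effect on September 24, 2025.

266 days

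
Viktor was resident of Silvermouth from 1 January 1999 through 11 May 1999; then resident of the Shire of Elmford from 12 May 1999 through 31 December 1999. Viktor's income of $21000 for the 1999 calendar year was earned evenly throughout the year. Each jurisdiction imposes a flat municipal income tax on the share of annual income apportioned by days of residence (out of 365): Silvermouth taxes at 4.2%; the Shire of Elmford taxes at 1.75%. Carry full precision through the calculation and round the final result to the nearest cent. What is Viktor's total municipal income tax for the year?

Silvermouth, 1 January – 11 May 1999: 131 days → $21000 × 4.2% × 131/365 = $316.5534
The Shire of Elmford, 12 May – 31 December 1999: 234 days → $21000 × 1.75% × 234/365 = $235.6027
Total = $552.1562

$552.16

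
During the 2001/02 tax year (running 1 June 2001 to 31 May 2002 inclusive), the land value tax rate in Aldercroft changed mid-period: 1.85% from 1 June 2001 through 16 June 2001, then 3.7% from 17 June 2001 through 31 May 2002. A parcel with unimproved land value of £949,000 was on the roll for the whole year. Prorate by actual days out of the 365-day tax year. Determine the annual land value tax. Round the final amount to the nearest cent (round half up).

£34,343.40

1 June – 16 June 2001: 16 days at 1.85% → £949,000 × 1.85% × 16/365 = £769.6000
17 June 2001 – 31 May 2002: 349 days at 3.7% → £949,000 × 3.7% × 349/365 = £33,573.8000
Total = £34,343.4000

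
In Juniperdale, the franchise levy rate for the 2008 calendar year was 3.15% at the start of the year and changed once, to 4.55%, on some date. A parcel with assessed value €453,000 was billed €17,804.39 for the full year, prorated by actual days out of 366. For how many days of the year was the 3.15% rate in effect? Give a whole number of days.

Let d = days at the first rate; then 366 − d days at the second rate.
€453,000 × [3.15%·d + 4.55%·(366−d)] / 366 = €17,804.39
Solving gives d = 162, so the new rate took effect on 11 Jun 2008.

162 days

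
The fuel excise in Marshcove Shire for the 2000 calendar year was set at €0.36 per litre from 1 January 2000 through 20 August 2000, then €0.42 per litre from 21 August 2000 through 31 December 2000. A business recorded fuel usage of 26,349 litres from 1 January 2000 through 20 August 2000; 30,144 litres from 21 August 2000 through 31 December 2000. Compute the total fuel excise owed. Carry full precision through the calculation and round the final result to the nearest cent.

1 January – 20 August 2000: 26,349 litres at €0.36/litre → €9,485.64
21 August – 31 December 2000: 30,144 litres at €0.42/litre → €12,660.48

€22,146.12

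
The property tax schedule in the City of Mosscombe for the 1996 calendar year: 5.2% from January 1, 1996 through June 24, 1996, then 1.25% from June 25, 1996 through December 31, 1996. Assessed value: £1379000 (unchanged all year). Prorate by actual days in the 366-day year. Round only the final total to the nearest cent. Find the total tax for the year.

£43430.96

January 1 – June 24, 1996: 176 days at 5.2% → £1379000 × 5.2% × 176/366 = £34482.5355
June 25 – December 31, 1996: 190 days at 1.25% → £1379000 × 1.25% × 190/366 = £8948.4290
Total = £43430.9645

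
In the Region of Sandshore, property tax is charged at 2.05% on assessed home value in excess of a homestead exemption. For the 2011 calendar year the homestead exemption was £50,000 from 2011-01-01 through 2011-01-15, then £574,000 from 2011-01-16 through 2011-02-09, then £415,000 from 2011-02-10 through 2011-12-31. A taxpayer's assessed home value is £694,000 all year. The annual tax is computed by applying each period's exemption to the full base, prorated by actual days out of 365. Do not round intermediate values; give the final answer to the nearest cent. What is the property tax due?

2011-01-01 to 2011-01-15: 15 days, exemption £50,000 → (£694,000 − £50,000) × 2.05% × 15/365 = £542.5479
2011-01-16 to 2011-02-09: 25 days, exemption £574,000 → (£694,000 − £574,000) × 2.05% × 25/365 = £168.4932
2011-02-10 to 2011-12-31: 325 days, exemption £415,000 → (£694,000 − £415,000) × 2.05% × 325/365 = £5,092.7055
Total = £5,803.7466

£5,803.75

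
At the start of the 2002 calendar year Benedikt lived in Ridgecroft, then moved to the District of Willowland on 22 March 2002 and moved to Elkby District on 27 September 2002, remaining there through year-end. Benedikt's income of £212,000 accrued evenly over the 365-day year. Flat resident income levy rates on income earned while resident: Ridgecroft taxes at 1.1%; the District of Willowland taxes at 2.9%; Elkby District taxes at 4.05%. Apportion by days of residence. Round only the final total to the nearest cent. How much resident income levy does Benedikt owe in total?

Ridgecroft, 1 January – 21 March 2002: 80 days → £212,000 × 1.1% × 80/365 = £511.1233
The District of Willowland, 22 March – 26 September 2002: 189 days → £212,000 × 2.9% × 189/365 = £3,183.4849
Elkby District, 27 September – 31 December 2002: 96 days → £212,000 × 4.05% × 96/365 = £2,258.2356
Total = £5,952.8438

£5,952.84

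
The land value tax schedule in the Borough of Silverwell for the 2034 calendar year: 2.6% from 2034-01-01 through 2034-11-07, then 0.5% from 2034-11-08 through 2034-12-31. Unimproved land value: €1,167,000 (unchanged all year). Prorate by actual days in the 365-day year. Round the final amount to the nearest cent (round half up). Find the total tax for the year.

2034-01-01 to 2034-11-07: 311 days at 2.6% → €1,167,000 × 2.6% × 311/365 = €25,853.0466
2034-11-08 to 2034-12-31: 54 days at 0.5% → €1,167,000 × 0.5% × 54/365 = €863.2603
Total = €26,716.3068

€26,716.31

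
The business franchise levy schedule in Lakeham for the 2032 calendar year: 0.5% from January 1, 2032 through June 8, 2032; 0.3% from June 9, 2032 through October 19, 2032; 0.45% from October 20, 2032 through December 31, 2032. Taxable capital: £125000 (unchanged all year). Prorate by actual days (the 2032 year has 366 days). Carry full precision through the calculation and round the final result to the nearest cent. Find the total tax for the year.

£521.69

January 1 – June 8, 2032: 160 days at 0.5% → £125000 × 0.5% × 160/366 = £273.2240
June 9 – October 19, 2032: 133 days at 0.3% → £125000 × 0.3% × 133/366 = £136.2705
October 20 – December 31, 2032: 73 days at 0.45% → £125000 × 0.45% × 73/366 = £112.1926
Total = £521.6872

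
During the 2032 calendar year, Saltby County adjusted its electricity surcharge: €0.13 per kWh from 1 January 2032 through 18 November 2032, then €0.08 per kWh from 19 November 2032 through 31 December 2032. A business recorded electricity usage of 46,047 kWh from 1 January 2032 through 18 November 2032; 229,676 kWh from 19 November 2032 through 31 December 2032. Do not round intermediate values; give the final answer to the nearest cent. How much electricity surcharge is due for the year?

€24360.19

1 January – 18 November 2032: 46,047 kWh at €0.13/kWh → €5986.11
19 November – 31 December 2032: 229,676 kWh at €0.08/kWh → €18374.08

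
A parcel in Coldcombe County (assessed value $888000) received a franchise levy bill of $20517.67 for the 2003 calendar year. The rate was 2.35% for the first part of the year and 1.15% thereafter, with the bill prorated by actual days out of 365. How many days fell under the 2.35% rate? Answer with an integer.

353 days

Let d = days at the first rate; then 365 − d days at the second rate.
$888000 × [2.35%·d + 1.15%·(365−d)] / 365 = $20517.67
Solving gives d = 353, so the new rate took effect on 20 December 2003.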